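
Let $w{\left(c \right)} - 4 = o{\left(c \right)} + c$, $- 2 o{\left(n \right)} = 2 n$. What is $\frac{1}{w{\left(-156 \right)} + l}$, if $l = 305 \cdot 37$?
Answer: $\frac{1}{11289} \approx 8.8582 \cdot 10^{-5}$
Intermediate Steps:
$l = 11285$
$o{\left(n \right)} = - n$ ($o{\left(n \right)} = - \frac{2 n}{2} = - n$)
$w{\left(c \right)} = 4$ ($w{\left(c \right)} = 4 + \left(- c + c\right) = 4 + 0 = 4$)
$\frac{1}{w{\left(-156 \right)} + l} = \frac{1}{4 + 11285} = \frac{1}{11289}$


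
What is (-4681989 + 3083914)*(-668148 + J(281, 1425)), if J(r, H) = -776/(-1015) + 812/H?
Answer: 12354917693299792/11571 ≈ 1.0677e+12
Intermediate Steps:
J(r, H) = 776/1015 + 812/H (J(r, H) = -776*(-1/1015) + 812/H = 776/1015 + 812/H)
(-4681989 + 3083914)*(-668148 + J(281, 1425)) = (-4681989 + 3083914)*(-668148 + (776/1015 + 812/1425)) = -1598075*(-668148 + (776/1015 + 812*(1/1425))) = -1598075*(-668148 + (776/1015 + 812/1425)) = -1598075*(-668148 + 385996/289275) = -1598075*(-193278126704/289275) = 12354917693299792/11571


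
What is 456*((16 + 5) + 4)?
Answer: 11400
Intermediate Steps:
456*((16 + 5) + 4) = 456*(21 + 4) = 456*25 = 11400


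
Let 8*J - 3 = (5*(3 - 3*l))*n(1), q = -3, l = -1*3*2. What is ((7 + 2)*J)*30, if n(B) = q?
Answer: -10530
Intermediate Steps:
l = -6 (l = -3*2 = -6)
n(B) = -3
J = -39 (J = 3/8 + ((5*(3 - 3*(-6)))*(-3))/8 = 3/8 + ((5*(3 + 18))*(-3))/8 = 3/8 + ((5*21)*(-3))/8 = 3/8 + (105*(-3))/8 = 3/8 + (⅛)*(-315) = 3/8 - 315/8 = -39)
((7 + 2)*J)*30 = ((7 + 2)*(-39))*30 = (9*(-39))*30 = -351*30 = -10530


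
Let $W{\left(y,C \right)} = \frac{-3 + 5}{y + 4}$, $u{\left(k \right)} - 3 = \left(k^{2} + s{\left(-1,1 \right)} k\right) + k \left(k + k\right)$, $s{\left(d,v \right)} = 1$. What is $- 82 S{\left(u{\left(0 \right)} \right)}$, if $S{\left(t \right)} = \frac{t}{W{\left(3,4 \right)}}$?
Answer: $-861$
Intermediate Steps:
$u{\left(k \right)} = 3 + k + 3 k^{2}$ ($u{\left(k \right)} = 3 + \left(\left(k^{2} + 1 k\right) + k \left(k + k\right)\right) = 3 + \left(\left(k^{2} + k\right) + k 2 k\right) = 3 + \left(\left(k + k^{2}\right) + 2 k^{2}\right) = 3 + \left(k + 3 k^{2}\right) = 3 + k + 3 k^{2}$)
$W{\left(y,C \right)} = \frac{2}{4 + y}$
$S{\left(t \right)} = \frac{7 t}{2}$ ($S{\left(t \right)} = \frac{t}{2 \frac{1}{4 + 3}} = \frac{t}{2 \cdot \frac{1}{7}} = \frac{t}{\frac{2}{7}} = t \frac{7}{2} = \frac{7 t}{2}$)
$- 82 S{\left(u{\left(0 \right)} \right)} = - 82 \frac{7 \left(3 + 0 + 3 \cdot 0^{2}\right)}{2} = - 82 \frac{7 \left(3 + 0 + 3 \cdot 0\right)}{2} = - 82 \frac{7 \left(3 + 0 + 0\right)}{2} = - 82 \cdot \frac{7}{2} \cdot 3 = \left(-82\right) \frac{21}{2} = -861$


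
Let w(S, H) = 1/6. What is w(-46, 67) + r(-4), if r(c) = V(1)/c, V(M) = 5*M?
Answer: -13/12 ≈ -1.0833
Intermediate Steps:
w(S, H) = 1/6
r(c) = 5/c (r(c) = (5*1)/c = 5/c)
w(-46, 67) + r(-4) = 1/6 + 5/(-4) = 1/6 + 5*(-1/4) = 1/6 - 5/4 = -13/12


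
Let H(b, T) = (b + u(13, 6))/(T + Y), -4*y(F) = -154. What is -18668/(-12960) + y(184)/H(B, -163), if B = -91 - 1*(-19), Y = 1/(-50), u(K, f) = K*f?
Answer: -8461297/8100 ≈ -1044.6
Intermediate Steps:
y(F) = 77/2 (y(F) = -1/4*(-154) = 77/2)
Y = -1/50 ≈ -0.020000
B = -72 (B = -91 + 19 = -72)
H(b, T) = (78 + b)/(-1/50 + T) (H(b, T) = (b + 13*6)/(T - 1/50) = (b + 78)/(-1/50 + T) = (78 + b)/(-1/50 + T))
-18668/(-12960) + y(184)/H(B, -163) = -18668/(-12960) + 77/(2*((50*(78 - 72)/(-1 + 50*(-163))))) = -18668*(-1/12960) + 77/(2*((50*6/(-1 - 8150)))) = 4667/3240 + 77/(2*((50*6/(-8151)))) = 4667/3240 + 77/(2*((50*(-1/8151)*6))) = 4667/3240 + 77/(2*(-100/2717)) = 4667/3240 + (77/2)*(-2717/100) = 4667/3240 - 209209/200 = -8461297/8100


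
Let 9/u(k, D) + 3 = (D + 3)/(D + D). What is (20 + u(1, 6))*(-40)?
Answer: -640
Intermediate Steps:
u(k, D) = 9/(-3 + (3 + D)/(2*D)) (u(k, D) = 9/(-3 + (D + 3)/(D + D)) = 9/(-3 + (3 + D)/((2*D))) = 9/(-3 + (3 + D)*(1/(2*D))) = 9/(-3 + (3 + D)/(2*D)))
(20 + u(1, 6))*(-40) = (20 - 18*6/(-3 + 5*6))*(-40) = (20 - 18*6/(-3 + 30))*(-40) = (20 - 18*6/27)*(-40) = (20 - 18*6*1/27)*(-40) = (20 - 4)*(-40) = 16*(-40) = -640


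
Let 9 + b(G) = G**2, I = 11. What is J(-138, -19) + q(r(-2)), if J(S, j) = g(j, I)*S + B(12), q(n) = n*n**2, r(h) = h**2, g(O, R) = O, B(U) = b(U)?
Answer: 2821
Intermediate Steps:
b(G) = -9 + G**2
B(U) = -9 + U**2
q(n) = n**3
J(S, j) = 135 + S*j (J(S, j) = j*S + (-9 + 12**2) = S*j + (-9 + 144) = S*j + 135 = 135 + S*j)
J(-138, -19) + q(r(-2)) = (135 - 138*(-19)) + ((-2)**2)**3 = (135 + 2622) + 4**3 = 2757 + 64 = 2821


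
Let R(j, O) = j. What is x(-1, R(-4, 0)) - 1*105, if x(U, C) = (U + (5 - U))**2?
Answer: -80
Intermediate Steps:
x(U, C) = 25 (x(U, C) = 5**2 = 25)
x(-1, R(-4, 0)) - 1*105 = 25 - 1*105 = 25 - 105 = -80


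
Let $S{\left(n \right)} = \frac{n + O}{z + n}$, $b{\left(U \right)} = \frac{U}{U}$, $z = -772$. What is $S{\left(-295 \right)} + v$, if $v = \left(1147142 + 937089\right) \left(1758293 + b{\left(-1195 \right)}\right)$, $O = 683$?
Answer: $\frac{40311599481050}{11} \approx 3.6647 \cdot 10^{12}$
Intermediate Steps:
$b{\left(U \right)} = 1$
$v = 3664690861914$ ($v = \left(1147142 + 937089\right) \left(1758293 + 1\right) = 2084231 \cdot 1758294 = 3664690861914$)
$S{\left(n \right)} = \frac{683 + n}{-772 + n}$ ($S{\left(n \right)} = \frac{n + 683}{-772 + n} = \frac{683 + n}{-772 + n}$)
$S{\left(-295 \right)} + v = \frac{683 - 295}{-772 - 295} + 3664690861914 = \frac{1}{-1067} \cdot 388 + 3664690861914 = \left(- \frac{1}{1067}\right) 388 + 3664690861914 = - \frac{4}{11} + 3664690861914 = \frac{40311599481050}{11}$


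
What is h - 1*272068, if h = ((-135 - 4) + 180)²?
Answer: -270387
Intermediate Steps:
h = 1681 (h = (-139 + 180)² = 41² = 1681)
h - 1*272068 = 1681 - 1*272068 = 1681 - 272068 = -270387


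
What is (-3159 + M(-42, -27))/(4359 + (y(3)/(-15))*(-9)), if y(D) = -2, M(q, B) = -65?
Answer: -16120/21789 ≈ -0.73982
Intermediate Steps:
(-3159 + M(-42, -27))/(4359 + (y(3)/(-15))*(-9)) = (-3159 - 65)/(4359 - 2/(-15)*(-9)) = -3224/(4359 - 2*(-1/15)*(-9)) = -3224/(4359 + (2/15)*(-9)) = -3224/(4359 - 6/5) = -3224/21789/5 = -3224*5/21789 = -16120/21789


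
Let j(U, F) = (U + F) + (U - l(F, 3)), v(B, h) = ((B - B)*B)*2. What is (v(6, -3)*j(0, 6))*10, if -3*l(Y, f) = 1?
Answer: 0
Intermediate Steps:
l(Y, f) = -1/3 (l(Y, f) = -1/3*1 = -1/3)
v(B, h) = 0 (v(B, h) = (0*B)*2 = 0*2 = 0)
j(U, F) = 1/3 + F + 2*U (j(U, F) = (U + F) + (U - 1*(-1/3)) = (F + U) + (U + 1/3) = (F + U) + (1/3 + U) = 1/3 + F + 2*U)
(v(6, -3)*j(0, 6))*10 = (0*(1/3 + 6 + 2*0))*10 = (0*(1/3 + 6 + 0))*10 = (0*(19/3))*10 = 0*10 = 0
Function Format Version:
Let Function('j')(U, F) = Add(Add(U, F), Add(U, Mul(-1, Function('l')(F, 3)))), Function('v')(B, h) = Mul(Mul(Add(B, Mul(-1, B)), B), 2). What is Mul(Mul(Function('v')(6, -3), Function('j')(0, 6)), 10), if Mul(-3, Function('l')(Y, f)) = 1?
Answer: 0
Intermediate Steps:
Function('l')(Y, f) = Rational(-1, 3) (Function('l')(Y, f) = Mul(Rational(-1, 3), 1) = Rational(-1, 3))
Function('v')(B, h) = 0 (Function('v')(B, h) = Mul(Mul(0, B), 2) = Mul(0, 2) = 0)
Function('j')(U, F) = Add(Rational(1, 3), F, Mul(2, U)) (Function('j')(U, F) = Add(Add(U, F), Add(U, Mul(-1, Rational(-1, 3)))) = Add(Add(F, U), Add(U, Rational(1, 3))) = Add(Add(F, U), Add(Rational(1, 3), U)) = Add(Rational(1, 3), F, Mul(2, U)))
Mul(Mul(Function('v')(6, -3), Function('j')(0, 6)), 10) = Mul(Mul(0, Add(Rational(1, 3), 6, Mul(2, 0))), 10) = Mul(Mul(0, Add(Rational(1, 3), 6, 0)), 10) = Mul(Mul(0, Rational(19, 3)), 10) = Mul(0, 10) = 0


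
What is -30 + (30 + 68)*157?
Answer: 15356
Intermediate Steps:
-30 + (30 + 68)*157 = -30 + 98*157 = -30 + 15386 = 15356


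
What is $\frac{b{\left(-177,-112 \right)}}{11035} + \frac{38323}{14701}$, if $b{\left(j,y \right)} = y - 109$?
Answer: $\frac{419645384}{162225535} \approx 2.5868$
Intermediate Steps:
$b{\left(j,y \right)} = -109 + y$
$\frac{b{\left(-177,-112 \right)}}{11035} + \frac{38323}{14701} = \frac{-109 - 112}{11035} + \frac{38323}{14701} = \left(-221\right) \frac{1}{11035} + 38323 \cdot \frac{1}{14701} = - \frac{221}{11035} + \frac{38323}{14701} = \frac{419645384}{162225535}$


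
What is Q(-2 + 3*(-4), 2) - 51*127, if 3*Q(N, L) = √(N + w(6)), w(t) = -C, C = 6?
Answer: -6477 + 2*I*√5/3 ≈ -6477.0 + 1.4907*I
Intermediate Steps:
w(t) = -6 (w(t) = -1*6 = -6)
Q(N, L) = √(-6 + N)/3 (Q(N, L) = √(N - 6)/3 = √(-6 + N)/3)
Q(-2 + 3*(-4), 2) - 51*127 = √(-6 + (-2 + 3*(-4)))/3 - 51*127 = √(-6 + (-2 - 12))/3 - 6477 = √(-6 - 14)/3 - 6477 = √(-20)/3 - 6477 = (2*I*√5)/3 - 6477 = 2*I*√5/3 - 6477 = -6477 + 2*I*√5/3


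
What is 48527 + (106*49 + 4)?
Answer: 53725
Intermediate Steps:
48527 + (106*49 + 4) = 48527 + (5194 + 4) = 48527 + 5198 = 53725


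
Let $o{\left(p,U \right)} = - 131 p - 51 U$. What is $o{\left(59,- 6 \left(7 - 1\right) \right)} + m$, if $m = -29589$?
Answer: $-35482$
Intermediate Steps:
$o{\left(59,- 6 \left(7 - 1\right) \right)} + m = \left(\left(-131\right) 59 - 51 \left(- 6 \left(7 - 1\right)\right)\right) - 29589 = \left(-7729 - 51 \left(\left(-6\right) 6\right)\right) - 29589 = \left(-7729 - -1836\right) - 29589 = \left(-7729 + 1836\right) - 29589 = -5893 - 29589 = -35482$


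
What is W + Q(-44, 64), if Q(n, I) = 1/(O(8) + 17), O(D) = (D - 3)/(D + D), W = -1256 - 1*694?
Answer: -540134/277 ≈ -1949.9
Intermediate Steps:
W = -1950 (W = -1256 - 694 = -1950)
O(D) = (-3 + D)/(2*D) (O(D) = (-3 + D)/((2*D)) = (-3 + D)*(1/(2*D)) = (-3 + D)/(2*D))
Q(n, I) = 16/277 (Q(n, I) = 1/((½)*(-3 + 8)/8 + 17) = 1/((½)*(⅛)*5 + 17) = 1/(5/16 + 17) = 1/(277/16) = 16/277)
W + Q(-44, 64) = -1950 + 16/277 = -540134/277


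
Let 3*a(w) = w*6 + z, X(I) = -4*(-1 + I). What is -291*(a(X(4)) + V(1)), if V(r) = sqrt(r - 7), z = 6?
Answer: 6402 - 291*I*sqrt(6) ≈ 6402.0 - 712.8*I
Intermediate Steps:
X(I) = 4 - 4*I
a(w) = 2 + 2*w (a(w) = (w*6 + 6)/3 = (6*w + 6)/3 = (6 + 6*w)/3 = 2 + 2*w)
V(r) = sqrt(-7 + r)
-291*(a(X(4)) + V(1)) = -291*((2 + 2*(4 - 4*4)) + sqrt(-7 + 1)) = -291*((2 + 2*(4 - 16)) + sqrt(-6)) = -291*((2 + 2*(-12)) + I*sqrt(6)) = -291*((2 - 24) + I*sqrt(6)) = -291*(-22 + I*sqrt(6)) = 6402 - 291*I*sqrt(6)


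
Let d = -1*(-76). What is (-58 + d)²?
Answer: 324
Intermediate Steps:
d = 76
(-58 + d)² = (-58 + 76)² = 18² = 324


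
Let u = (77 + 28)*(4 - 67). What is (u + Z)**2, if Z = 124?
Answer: 42133081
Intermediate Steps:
u = -6615 (u = 105*(-63) = -6615)
(u + Z)**2 = (-6615 + 124)**2 = (-6491)**2 = 42133081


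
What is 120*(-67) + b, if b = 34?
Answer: -8006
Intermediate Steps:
120*(-67) + b = 120*(-67) + 34 = -8040 + 34 = -8006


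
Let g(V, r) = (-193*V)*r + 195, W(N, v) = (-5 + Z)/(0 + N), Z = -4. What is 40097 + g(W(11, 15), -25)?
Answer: 399787/11 ≈ 36344.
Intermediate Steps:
W(N, v) = -9/N (W(N, v) = (-5 - 4)/(0 + N) = -9/N)
g(V, r) = 195 - 193*V*r (g(V, r) = -193*V*r + 195 = 195 - 193*V*r)
40097 + g(W(11, 15), -25) = 40097 + (195 - 193*(-9/11)*(-25)) = 40097 + (195 - 43425/11) = 40097 - 41280/11 = 399787/11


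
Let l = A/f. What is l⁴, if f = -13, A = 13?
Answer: 1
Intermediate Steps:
l = -1 (l = 13/(-13) = 13*(-1/13) = -1)
l⁴ = (-1)⁴ = 1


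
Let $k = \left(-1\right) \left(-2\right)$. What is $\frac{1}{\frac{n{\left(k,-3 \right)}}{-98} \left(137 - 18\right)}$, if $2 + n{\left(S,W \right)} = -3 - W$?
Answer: $\frac{7}{17} \approx 0.41176$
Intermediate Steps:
$k = 2$
$n{\left(S,W \right)} = -5 - W$ ($n{\left(S,W \right)} = -2 - \left(3 + W\right) = -5 - W$)
$\frac{1}{\frac{n{\left(k,-3 \right)}}{-98} \left(137 - 18\right)} = \frac{1}{\frac{-5 - -3}{-98} \left(137 - 18\right)} = \frac{1}{\left(-5 + 3\right) \left(- \frac{1}{98}\right) 119} = \frac{1}{\left(-2\right) \left(- \frac{1}{98}\right) 119} = \frac{1}{\frac{1}{49} \cdot 119} = \frac{1}{\frac{17}{7}} = \frac{7}{17}$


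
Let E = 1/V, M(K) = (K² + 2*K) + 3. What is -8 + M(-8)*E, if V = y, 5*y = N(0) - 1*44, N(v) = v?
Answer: -607/44 ≈ -13.795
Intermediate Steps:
M(K) = 3 + K² + 2*K
y = -44/5 (y = (0 - 1*44)/5 = (0 - 44)/5 = (⅕)*(-44) = -44/5 ≈ -8.8000)
V = -44/5 ≈ -8.8000
E = -5/44 (E = 1/(-44/5) = -5/44 ≈ -0.11364)
-8 + M(-8)*E = -8 + (3 + (-8)² + 2*(-8))*(-5/44) = -8 + (3 + 64 - 16)*(-5/44) = -8 + 51*(-5/44) = -8 - 255/44 = -607/44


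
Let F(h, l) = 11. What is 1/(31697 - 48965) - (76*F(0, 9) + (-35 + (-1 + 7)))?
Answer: -13935277/17268 ≈ -807.00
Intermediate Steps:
1/(31697 - 48965) - (76*F(0, 9) + (-35 + (-1 + 7))) = 1/(31697 - 48965) - (76*11 + (-35 + (-1 + 7))) = 1/(-17268) - (836 + (-35 + 6)) = -1/17268 - (836 - 29) = -1/17268 - 1*807 = -1/17268 - 807 = -13935277/17268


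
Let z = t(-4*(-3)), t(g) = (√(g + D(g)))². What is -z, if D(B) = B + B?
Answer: -36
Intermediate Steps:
D(B) = 2*B
t(g) = 3*g (t(g) = (√(g + 2*g))² = (√(3*g))² = (√3*√g)² = 3*g)
z = 36 (z = 3*(-4*(-3)) = 3*12 = 36)
-z = -1*36 = -36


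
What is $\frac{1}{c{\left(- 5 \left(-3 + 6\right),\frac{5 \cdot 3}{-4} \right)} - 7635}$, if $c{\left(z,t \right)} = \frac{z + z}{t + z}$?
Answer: $- \frac{5}{38167} \approx -0.000131$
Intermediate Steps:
$c{\left(z,t \right)} = \frac{2 z}{t + z}$
$\frac{1}{c{\left(- 5 \left(-3 + 6\right),\frac{5 \cdot 3}{-4} \right)} - 7635} = \frac{1}{\frac{2 \left(- 5 \left(-3 + 6\right)\right)}{\frac{5 \cdot 3}{-4} - 5 \left(-3 + 6\right)} - 7635} = \frac{1}{\frac{2 \left(\left(-5\right) 3\right)}{15 \left(- \frac{1}{4}\right) - 15} - 7635} = \frac{1}{2 \left(-15\right) \frac{1}{- \frac{15}{4} - 15} - 7635} = \frac{1}{2 \left(-15\right) \frac{1}{- \frac{75}{4}} - 7635} = \frac{1}{2 \left(-15\right) \left(- \frac{4}{75}\right) - 7635} = \frac{1}{\frac{8}{5} - 7635} = \frac{1}{- \frac{38167}{5}} = - \frac{5}{38167}$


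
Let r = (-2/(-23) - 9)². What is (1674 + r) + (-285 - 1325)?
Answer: 75881/529 ≈ 143.44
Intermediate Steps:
r = 42025/529 (r = (-2*(-1/23) - 9)² = (2/23 - 9)² = (-205/23)² = 42025/529 ≈ 79.442)
(1674 + r) + (-285 - 1325) = (1674 + 42025/529) + (-285 - 1325) = 927571/529 - 1610 = 75881/529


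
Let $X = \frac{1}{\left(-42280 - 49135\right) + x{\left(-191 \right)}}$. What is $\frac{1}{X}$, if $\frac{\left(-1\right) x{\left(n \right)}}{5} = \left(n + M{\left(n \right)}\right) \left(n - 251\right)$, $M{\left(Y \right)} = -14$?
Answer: $-544465$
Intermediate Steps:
$x{\left(n \right)} = - 5 \left(-251 + n\right) \left(-14 + n\right)$ ($x{\left(n \right)} = - 5 \left(n - 14\right) \left(n - 251\right) = - 5 \left(-14 + n\right) \left(-251 + n\right) = - 5 \left(-251 + n\right) \left(-14 + n\right)$)
$X = - \frac{1}{544465}$ ($X = \frac{1}{\left(-42280 - 49135\right) - \left(270645 + 182405\right)} = \frac{1}{-91415 - 453050} = \frac{1}{-544465} = - \frac{1}{544465} \approx -1.8367 \cdot 10^{-6}$)
$\frac{1}{X} = \frac{1}{- \frac{1}{544465}} = -544465$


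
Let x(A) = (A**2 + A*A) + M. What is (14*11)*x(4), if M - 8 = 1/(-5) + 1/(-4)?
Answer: 60907/10 ≈ 6090.7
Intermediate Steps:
M = 151/20 (M = 8 + (1/(-5) + 1/(-4)) = 8 + (1*(-1/5) + 1*(-1/4)) = 8 + (-1/5 - 1/4) = 8 - 9/20 = 151/20 ≈ 7.5500)
x(A) = 151/20 + 2*A**2 (x(A) = (A**2 + A*A) + 151/20 = (A**2 + A**2) + 151/20 = 2*A**2 + 151/20 = 151/20 + 2*A**2)
(14*11)*x(4) = (14*11)*(151/20 + 2*4**2) = 154*(151/20 + 2*16) = 154*(151/20 + 32) = 154*(791/20) = 60907/10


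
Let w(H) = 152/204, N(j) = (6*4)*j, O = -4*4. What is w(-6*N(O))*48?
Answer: 608/17 ≈ 35.765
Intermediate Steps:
O = -16
N(j) = 24*j
w(H) = 38/51 (w(H) = 152*(1/204) = 38/51)
w(-6*N(O))*48 = (38/51)*48 = 608/17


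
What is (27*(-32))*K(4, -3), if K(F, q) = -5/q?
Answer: -1440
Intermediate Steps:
(27*(-32))*K(4, -3) = (27*(-32))*(-5/(-3)) = -(-4320)*(-1)/3 = -864*5/3 = -1440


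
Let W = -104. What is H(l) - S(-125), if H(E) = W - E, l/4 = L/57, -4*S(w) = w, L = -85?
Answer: -29477/228 ≈ -129.29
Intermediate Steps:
S(w) = -w/4
l = -340/57 (l = 4*(-85/57) = -340/57 ≈ -5.9649)
H(E) = -104 - E
H(l) - S(-125) = (-104 - 1*(-340/57)) - (-1)*(-125)/4 = (-104 + 340/57) - 1*125/4 = -5588/57 - 125/4 = -29477/228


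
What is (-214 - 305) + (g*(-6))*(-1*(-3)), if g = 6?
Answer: -627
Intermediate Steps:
(-214 - 305) + (g*(-6))*(-1*(-3)) = (-214 - 305) + (6*(-6))*(-1*(-3)) = -519 - 36*3 = -519 - 108 = -627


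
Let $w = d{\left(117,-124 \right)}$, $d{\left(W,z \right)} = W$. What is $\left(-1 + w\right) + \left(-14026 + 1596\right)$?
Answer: $-12314$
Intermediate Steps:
$w = 117$
$\left(-1 + w\right) + \left(-14026 + 1596\right) = \left(-1 + 117\right) + \left(-14026 + 1596\right) = 116 - 12430 = -12314$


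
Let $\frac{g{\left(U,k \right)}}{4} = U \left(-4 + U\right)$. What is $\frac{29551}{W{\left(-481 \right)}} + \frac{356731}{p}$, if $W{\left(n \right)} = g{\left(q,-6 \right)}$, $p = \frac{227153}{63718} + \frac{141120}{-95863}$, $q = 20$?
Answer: $\frac{2789477043481289449}{16363115365120} \approx 1.7047 \cdot 10^{5}$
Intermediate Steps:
$p = \frac{12783683879}{6108198634}$ ($p = 227153 \cdot \frac{1}{63718} + 141120 \left(- \frac{1}{95863}\right) = \frac{227153}{63718} - \frac{141120}{95863} = \frac{12783683879}{6108198634} \approx 2.0929$)
$g{\left(U,k \right)} = 4 U \left(-4 + U\right)$
$W{\left(n \right)} = 1280$ ($W{\left(n \right)} = 4 \cdot 20 \left(-4 + 20\right) = 4 \cdot 20 \cdot 16 = 1280$)
$\frac{29551}{W{\left(-481 \right)}} + \frac{356731}{p} = \frac{29551}{1280} + \frac{356731}{\frac{12783683879}{6108198634}} = 29551 \cdot \frac{1}{1280} + 356731 \cdot \frac{6108198634}{12783683879} = \frac{29551}{1280} + \frac{2178983806905454}{12783683879} = \frac{2789477043481289449}{16363115365120}$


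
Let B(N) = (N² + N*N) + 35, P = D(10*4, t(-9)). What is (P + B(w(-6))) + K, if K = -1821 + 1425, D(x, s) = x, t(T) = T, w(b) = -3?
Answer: -303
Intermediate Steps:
P = 40 (P = 10*4 = 40)
K = -396
B(N) = 35 + 2*N² (B(N) = (N² + N²) + 35 = 2*N² + 35 = 35 + 2*N²)
(P + B(w(-6))) + K = (40 + (35 + 2*(-3)²)) - 396 = (40 + (35 + 2*9)) - 396 = (40 + (35 + 18)) - 396 = (40 + 53) - 396 = 93 - 396 = -303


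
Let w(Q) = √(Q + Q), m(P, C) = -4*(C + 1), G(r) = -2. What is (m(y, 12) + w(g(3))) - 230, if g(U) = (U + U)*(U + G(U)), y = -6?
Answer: -282 + 2*√3 ≈ -278.54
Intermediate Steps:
m(P, C) = -4 - 4*C (m(P, C) = -4*(1 + C) = -4 - 4*C)
g(U) = 2*U*(-2 + U) (g(U) = (U + U)*(U - 2) = (2*U)*(-2 + U) = 2*U*(-2 + U))
w(Q) = √2*√Q (w(Q) = √(2*Q) = √2*√Q)
(m(y, 12) + w(g(3))) - 230 = ((-4 - 4*12) + √2*√(2*3*(-2 + 3))) - 230 = ((-4 - 48) + √2*√(2*3*1)) - 230 = (-52 + √2*√6) - 230 = (-52 + 2*√3) - 230 = -282 + 2*√3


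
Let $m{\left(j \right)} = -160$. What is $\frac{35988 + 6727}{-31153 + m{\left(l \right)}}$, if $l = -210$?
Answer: $- \frac{42715}{31313} \approx -1.3641$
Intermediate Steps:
$\frac{35988 + 6727}{-31153 + m{\left(l \right)}} = \frac{35988 + 6727}{-31153 - 160} = \frac{42715}{-31313} = 42715 \left(- \frac{1}{31313}\right) = - \frac{42715}{31313}$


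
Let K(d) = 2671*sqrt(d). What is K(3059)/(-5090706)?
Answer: -2671*sqrt(3059)/5090706 ≈ -0.029019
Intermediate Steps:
K(3059)/(-5090706) = (2671*sqrt(3059))/(-5090706) = (2671*sqrt(3059))*(-1/5090706) = -2671*sqrt(3059)/5090706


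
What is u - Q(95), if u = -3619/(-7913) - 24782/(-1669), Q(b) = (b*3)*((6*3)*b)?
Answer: -6436130377873/13206797 ≈ -4.8733e+5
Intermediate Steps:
Q(b) = 54*b² (Q(b) = (3*b)*(18*b) = 54*b²)
u = 202140077/13206797 (u = -3619*(-1/7913) - 24782*(-1/1669) = 3619/7913 + 24782/1669 = 202140077/13206797 ≈ 15.306)
u - Q(95) = 202140077/13206797 - 54*95² = 202140077/13206797 - 54*9025 = 202140077/13206797 - 1*487350 = 202140077/13206797 - 487350 = -6436130377873/13206797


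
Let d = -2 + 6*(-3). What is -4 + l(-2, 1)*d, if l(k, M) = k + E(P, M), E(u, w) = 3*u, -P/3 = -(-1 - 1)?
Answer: 396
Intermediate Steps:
P = -6 (P = -(-3)*(-1 - 1) = -(-3)*(-2) = -3*2 = -6)
d = -20 (d = -2 - 18 = -20)
l(k, M) = -18 + k (l(k, M) = k + 3*(-6) = k - 18 = -18 + k)
-4 + l(-2, 1)*d = -4 + (-18 - 2)*(-20) = -4 - 20*(-20) = -4 + 400 = 396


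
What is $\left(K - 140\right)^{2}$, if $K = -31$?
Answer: $29241$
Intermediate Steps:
$\left(K - 140\right)^{2} = \left(-31 - 140\right)^{2} = \left(-171\right)^{2} = 29241$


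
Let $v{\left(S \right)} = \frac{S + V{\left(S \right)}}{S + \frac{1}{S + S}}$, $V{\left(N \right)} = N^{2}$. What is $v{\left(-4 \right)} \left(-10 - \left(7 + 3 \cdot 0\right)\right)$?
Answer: $\frac{544}{11} \approx 49.455$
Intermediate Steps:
$v{\left(S \right)} = \frac{S + S^{2}}{S + \frac{1}{2 S}}$ ($v{\left(S \right)} = \frac{S + S^{2}}{S + \frac{1}{S + S}} = \frac{S + S^{2}}{S + \frac{1}{2 S}}$)
$v{\left(-4 \right)} \left(-10 - \left(7 + 3 \cdot 0\right)\right) = \frac{2 \left(-4\right)^{2} \left(1 - 4\right)}{1 + 2 \left(-4\right)^{2}} \left(-10 - \left(7 + 3 \cdot 0\right)\right) = 2 \cdot 16 \frac{1}{1 + 2 \cdot 16} \left(-3\right) \left(-10 - 7\right) = 2 \cdot 16 \frac{1}{1 + 32} \left(-3\right) \left(-10 + \left(-7 + 0\right)\right) = 2 \cdot 16 \cdot \frac{1}{33} \left(-3\right) \left(-10 - 7\right) = 2 \cdot 16 \cdot \frac{1}{33} \left(-3\right) \left(-17\right) = \left(- \frac{32}{11}\right) \left(-17\right) = \frac{544}{11}$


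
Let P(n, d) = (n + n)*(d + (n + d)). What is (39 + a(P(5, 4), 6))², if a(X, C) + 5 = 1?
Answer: 1225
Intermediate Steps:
P(n, d) = 2*n*(n + 2*d) (P(n, d) = (2*n)*(d + (d + n)) = (2*n)*(n + 2*d) = 2*n*(n + 2*d))
a(X, C) = -4 (a(X, C) = -5 + 1 = -4)
(39 + a(P(5, 4), 6))² = (39 - 4)² = 35² = 1225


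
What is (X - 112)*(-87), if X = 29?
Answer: 7221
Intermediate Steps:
(X - 112)*(-87) = (29 - 112)*(-87) = -83*(-87) = 7221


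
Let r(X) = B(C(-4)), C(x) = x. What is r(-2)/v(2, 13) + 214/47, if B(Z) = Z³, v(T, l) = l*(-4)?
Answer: 3534/611 ≈ 5.7840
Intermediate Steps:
v(T, l) = -4*l
r(X) = -64 (r(X) = (-4)³ = -64)
r(-2)/v(2, 13) + 214/47 = -64/((-4*13)) + 214/47 = -64/(-52) + 214*(1/47) = -64*(-1/52) + 214/47 = 16/13 + 214/47 = 3534/611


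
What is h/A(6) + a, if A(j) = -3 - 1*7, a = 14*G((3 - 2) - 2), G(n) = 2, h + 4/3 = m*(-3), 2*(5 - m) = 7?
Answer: 343/12 ≈ 28.583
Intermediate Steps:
m = 3/2 (m = 5 - ½*7 = 5 - 7/2 = 3/2 ≈ 1.5000)
h = -35/6 (h = -4/3 + (3/2)*(-3) = -4/3 - 9/2 = -35/6 ≈ -5.8333)
a = 28 (a = 14*2 = 28)
A(j) = -10 (A(j) = -3 - 7 = -10)
h/A(6) + a = -35/6/(-10) + 28 = -35/6*(-⅒) + 28 = 7/12 + 28 = 343/12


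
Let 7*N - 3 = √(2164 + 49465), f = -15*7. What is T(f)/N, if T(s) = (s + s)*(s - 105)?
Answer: -46305/2581 + 15435*√51629/2581 ≈ 1340.9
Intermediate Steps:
f = -105
N = 3/7 + √51629/7 (N = 3/7 + √(2164 + 49465)/7 = 3/7 + √51629/7 ≈ 32.889)
T(s) = 2*s*(-105 + s) (T(s) = (2*s)*(-105 + s) = 2*s*(-105 + s))
T(f)/N = (2*(-105)*(-105 - 105))/(3/7 + √51629/7) = (2*(-105)*(-210))/(3/7 + √51629/7) = 44100/(3/7 + √51629/7)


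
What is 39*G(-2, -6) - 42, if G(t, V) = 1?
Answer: -3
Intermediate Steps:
39*G(-2, -6) - 42 = 39*1 - 42 = 39 - 42 = -3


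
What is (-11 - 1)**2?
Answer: 144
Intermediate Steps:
(-11 - 1)**2 = (-12)**2 = 144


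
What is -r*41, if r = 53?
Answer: -2173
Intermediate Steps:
-r*41 = -53*41 = -1*2173 = -2173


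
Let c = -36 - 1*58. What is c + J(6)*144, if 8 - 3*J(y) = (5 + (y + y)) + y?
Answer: -814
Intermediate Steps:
J(y) = 1 - y (J(y) = 8/3 - ((5 + (y + y)) + y)/3 = 8/3 - ((5 + 2*y) + y)/3 = 8/3 - (5 + 3*y)/3 = 8/3 + (-5/3 - y) = 1 - y)
c = -94 (c = -36 - 58 = -94)
c + J(6)*144 = -94 + (1 - 1*6)*144 = -94 + (1 - 6)*144 = -94 - 5*144 = -94 - 720 = -814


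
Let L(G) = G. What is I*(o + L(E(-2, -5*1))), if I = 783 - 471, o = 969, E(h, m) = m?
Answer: 300768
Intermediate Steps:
I = 312
I*(o + L(E(-2, -5*1))) = 312*(969 - 5*1) = 312*(969 - 5) = 312*964 = 300768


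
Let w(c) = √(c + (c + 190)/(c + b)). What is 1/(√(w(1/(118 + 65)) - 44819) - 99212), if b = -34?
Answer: 1138443/(-112947206916 + √1138443*√(-51023876817 + 2*I*√1809234107574)) ≈ -1.0079e-5 - 2.1508e-8*I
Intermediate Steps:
w(c) = √(c + (190 + c)/(-34 + c)) (w(c) = √(c + (c + 190)/(c - 34)) = √(c + (190 + c)/(-34 + c)))
1/(√(w(1/(118 + 65)) - 44819) - 99212) = 1/(√(√((190 + 1/(118 + 65) + (-34 + 1/(118 + 65))/(118 + 65))/(-34 + 1/(118 + 65))) - 44819) - 99212) = 1/(√(√((190 + 1/183 + (-34 + 1/183)/183)/(-34 + 1/183)) - 44819) - 99212) = 1/(√(√((190 + 1/183 + (1/183)*(-6221/183))/(-6221/183)) - 44819) - 99212) = 1/(√(√(-183*(190 + 1/183 - 6221/33489)/6221) - 44819) - 99212) = 1/(√(√(-183/6221*6356872/33489) - 44819) - 99212) = 1/(√(√(-6356872/1138443) - 44819) - 99212) = 1/(√(2*I*√1809234107574/1138443 - 44819) - 99212) = 1/(√(-44819 + 2*I*√1809234107574/1138443) - 99212) = 1/(-99212 + √(-44819 + 2*I*√1809234107574/1138443))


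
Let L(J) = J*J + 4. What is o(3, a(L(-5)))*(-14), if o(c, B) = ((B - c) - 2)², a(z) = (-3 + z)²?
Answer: -6303374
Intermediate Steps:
L(J) = 4 + J² (L(J) = J² + 4 = 4 + J²)
o(c, B) = (-2 + B - c)²
o(3, a(L(-5)))*(-14) = (2 + 3 - (-3 + (4 + (-5)²))²)²*(-14) = (2 + 3 - (-3 + (4 + 25))²)²*(-14) = (2 + 3 - (-3 + 29)²)²*(-14) = (2 + 3 - 1*26²)²*(-14) = (2 + 3 - 1*676)²*(-14) = (2 + 3 - 676)²*(-14) = (-671)²*(-14) = 450241*(-14) = -6303374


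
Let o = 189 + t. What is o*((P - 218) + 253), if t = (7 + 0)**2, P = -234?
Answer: -47362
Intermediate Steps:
t = 49 (t = 7**2 = 49)
o = 238 (o = 189 + 49 = 238)
o*((P - 218) + 253) = 238*((-234 - 218) + 253) = 238*(-452 + 253) = 238*(-199) = -47362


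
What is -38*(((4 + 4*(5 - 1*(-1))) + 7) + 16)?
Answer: -1938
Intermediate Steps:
-38*(((4 + 4*(5 - 1*(-1))) + 7) + 16) = -38*(((4 + 4*(5 + 1)) + 7) + 16) = -38*(((4 + 4*6) + 7) + 16) = -38*(((4 + 24) + 7) + 16) = -38*((28 + 7) + 16) = -38*(35 + 16) = -38*51 = -1938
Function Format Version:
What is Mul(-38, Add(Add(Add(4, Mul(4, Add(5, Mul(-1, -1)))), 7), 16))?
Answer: -1938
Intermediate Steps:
Mul(-38, Add(Add(Add(4, Mul(4, Add(5, Mul(-1, -1)))), 7), 16)) = Mul(-38, Add(Add(Add(4, Mul(4, Add(5, 1))), 7), 16)) = Mul(-38, Add(Add(Add(4, Mul(4, 6)), 7), 16)) = Mul(-38, Add(Add(Add(4, 24), 7), 16)) = Mul(-38, Add(Add(28, 7), 16)) = Mul(-38, Add(35, 16)) = Mul(-38, 51) = -1938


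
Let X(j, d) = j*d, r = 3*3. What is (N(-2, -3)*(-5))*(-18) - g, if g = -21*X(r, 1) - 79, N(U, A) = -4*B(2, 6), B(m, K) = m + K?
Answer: -2612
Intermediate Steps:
B(m, K) = K + m
r = 9
X(j, d) = d*j
N(U, A) = -32 (N(U, A) = -4*(6 + 2) = -4*8 = -32)
g = -268 (g = -21*9 - 79 = -189 - 79 = -268)
(N(-2, -3)*(-5))*(-18) - g = -32*(-5)*(-18) - 1*(-268) = 160*(-18) + 268 = -2880 + 268 = -2612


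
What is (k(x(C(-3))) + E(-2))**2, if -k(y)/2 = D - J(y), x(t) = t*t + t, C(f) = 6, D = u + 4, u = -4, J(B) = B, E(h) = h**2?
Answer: 7744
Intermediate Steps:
D = 0 (D = -4 + 4 = 0)
x(t) = t + t**2 (x(t) = t**2 + t = t + t**2)
k(y) = 2*y (k(y) = -2*(0 - y) = -(-2)*y = 2*y)
(k(x(C(-3))) + E(-2))**2 = (2*(6*(1 + 6)) + (-2)**2)**2 = (2*(6*7) + 4)**2 = (2*42 + 4)**2 = (84 + 4)**2 = 88**2 = 7744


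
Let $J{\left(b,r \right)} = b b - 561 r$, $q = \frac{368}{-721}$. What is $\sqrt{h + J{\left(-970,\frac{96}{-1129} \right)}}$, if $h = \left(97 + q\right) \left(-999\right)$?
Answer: $\frac{\sqrt{559610870386444093}}{814009} \approx 919.0$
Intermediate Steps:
$q = - \frac{368}{721}$ ($q = 368 \left(- \frac{1}{721}\right) = - \frac{368}{721} \approx -0.5104$)
$J{\left(b,r \right)} = b^{2} - 561 r$
$h = - \frac{69499431}{721}$ ($h = \left(97 - \frac{368}{721}\right) \left(-999\right) = \frac{69569}{721} \left(-999\right) = - \frac{69499431}{721} \approx -96393.0$)
$\sqrt{h + J{\left(-970,\frac{96}{-1129} \right)}} = \sqrt{- \frac{69499431}{721} + \left(\left(-970\right)^{2} - 561 \frac{96}{-1129}\right)} = \sqrt{- \frac{69499431}{721} + \left(940900 - 561 \cdot 96 \left(- \frac{1}{1129}\right)\right)} = \sqrt{- \frac{69499431}{721} + \left(940900 - - \frac{53856}{1129}\right)} = \sqrt{- \frac{69499431}{721} + \left(940900 + \frac{53856}{1129}\right)} = \sqrt{- \frac{69499431}{721} + \frac{1062329956}{1129}} = \sqrt{\frac{687475040677}{814009}} = \frac{\sqrt{559610870386444093}}{814009}$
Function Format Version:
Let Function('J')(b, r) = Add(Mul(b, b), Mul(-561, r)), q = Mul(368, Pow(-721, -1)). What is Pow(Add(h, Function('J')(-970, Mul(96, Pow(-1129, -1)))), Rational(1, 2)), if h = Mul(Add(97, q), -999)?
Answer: Mul(Rational(1, 814009), Pow(559610870386444093, Rational(1, 2))) ≈ 919.00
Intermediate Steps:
q = Rational(-368, 721) (q = Mul(368, Rational(-1, 721)) = Rational(-368, 721) ≈ -0.51040)
Function('J')(b, r) = Add(Pow(b, 2), Mul(-561, r))
h = Rational(-69499431, 721) (h = Mul(Add(97, Rational(-368, 721)), -999) = Mul(Rational(69569, 721), -999) = Rational(-69499431, 721) ≈ -96393.)
Pow(Add(h, Function('J')(-970, Mul(96, Pow(-1129, -1)))), Rational(1, 2)) = Pow(Add(Rational(-69499431, 721), Add(Pow(-970, 2), Mul(-561, Mul(96, Pow(-1129, -1))))), Rational(1, 2)) = Pow(Add(Rational(-69499431, 721), Add(940900, Mul(-561, Mul(96, Rational(-1, 1129))))), Rational(1, 2)) = Pow(Add(Rational(-69499431, 721), Add(940900, Mul(-561, Rational(-96, 1129)))), Rational(1, 2)) = Pow(Add(Rational(-69499431, 721), Add(940900, Rational(53856, 1129))), Rational(1, 2)) = Pow(Add(Rational(-69499431, 721), Rational(1062329956, 1129)), Rational(1, 2)) = Pow(Rational(687475040677, 814009), Rational(1, 2)) = Mul(Rational(1, 814009), Pow(559610870386444093, Rational(1, 2)))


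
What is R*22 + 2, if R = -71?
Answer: -1560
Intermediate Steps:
R*22 + 2 = -71*22 + 2 = -1562 + 2 = -1560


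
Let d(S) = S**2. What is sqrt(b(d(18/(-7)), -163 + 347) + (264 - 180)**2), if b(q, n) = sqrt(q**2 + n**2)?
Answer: 2*sqrt(86436 + sqrt(5087077))/7 ≈ 85.089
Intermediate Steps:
b(q, n) = sqrt(n**2 + q**2)
sqrt(b(d(18/(-7)), -163 + 347) + (264 - 180)**2) = sqrt(sqrt((-163 + 347)**2 + ((18/(-7))**2)**2) + (264 - 180)**2) = sqrt(sqrt(184**2 + ((18*(-1/7))**2)**2) + 84**2) = sqrt(sqrt(33856 + ((-18/7)**2)**2) + 7056) = sqrt(sqrt(33856 + (324/49)**2) + 7056) = sqrt(sqrt(33856 + 104976/2401) + 7056) = sqrt(sqrt(81393232/2401) + 7056) = sqrt(4*sqrt(5087077)/49 + 7056) = sqrt(7056 + 4*sqrt(5087077)/49)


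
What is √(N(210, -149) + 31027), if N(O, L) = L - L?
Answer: √31027 ≈ 176.14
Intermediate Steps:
N(O, L) = 0
√(N(210, -149) + 31027) = √(0 + 31027) = √31027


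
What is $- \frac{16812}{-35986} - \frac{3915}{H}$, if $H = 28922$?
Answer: $\frac{172675737}{520393546} \approx 0.33182$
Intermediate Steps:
$- \frac{16812}{-35986} - \frac{3915}{H} = - \frac{16812}{-35986} - \frac{3915}{28922} = \left(-16812\right) \left(- \frac{1}{35986}\right) - \frac{3915}{28922} = \frac{8406}{17993} - \frac{3915}{28922} = \frac{172675737}{520393546}$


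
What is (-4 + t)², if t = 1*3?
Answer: 1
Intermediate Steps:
t = 3
(-4 + t)² = (-4 + 3)² = (-1)² = 1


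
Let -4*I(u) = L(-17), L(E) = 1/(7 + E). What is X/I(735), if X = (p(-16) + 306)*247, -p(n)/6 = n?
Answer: 3971760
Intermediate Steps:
p(n) = -6*n
I(u) = 1/40 (I(u) = -1/(4*(7 - 17)) = -¼/(-10) = -¼*(-⅒) = 1/40)
X = 99294 (X = (-6*(-16) + 306)*247 = (96 + 306)*247 = 402*247 = 99294)
X/I(735) = 99294/(1/40) = 99294*40 = 3971760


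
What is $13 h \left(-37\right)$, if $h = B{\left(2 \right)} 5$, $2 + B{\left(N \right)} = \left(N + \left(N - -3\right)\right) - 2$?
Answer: $-7215$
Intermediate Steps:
$B{\left(N \right)} = -1 + 2 N$ ($B{\left(N \right)} = -2 + \left(\left(N + \left(N - -3\right)\right) - 2\right) = -2 + \left(\left(N + \left(N + 3\right)\right) - 2\right) = -2 + \left(\left(N + \left(3 + N\right)\right) - 2\right) = -2 + \left(\left(3 + 2 N\right) - 2\right) = -2 + \left(1 + 2 N\right) = -1 + 2 N$)
$h = 15$ ($h = \left(-1 + 2 \cdot 2\right) 5 = \left(-1 + 4\right) 5 = 3 \cdot 5 = 15$)
$13 h \left(-37\right) = 13 \cdot 15 \left(-37\right) = 195 \left(-37\right) = -7215$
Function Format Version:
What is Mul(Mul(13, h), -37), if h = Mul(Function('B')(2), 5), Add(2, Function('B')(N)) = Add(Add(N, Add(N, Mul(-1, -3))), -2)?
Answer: -7215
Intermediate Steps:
Function('B')(N) = Add(-1, Mul(2, N)) (Function('B')(N) = Add(-2, Add(Add(N, Add(N, Mul(-1, -3))), -2)) = Add(-2, Add(Add(N, Add(N, 3)), -2)) = Add(-2, Add(Add(N, Add(3, N)), -2)) = Add(-2, Add(Add(3, Mul(2, N)), -2)) = Add(-2, Add(1, Mul(2, N))) = Add(-1, Mul(2, N)))
h = 15 (h = Mul(Add(-1, Mul(2, 2)), 5) = Mul(Add(-1, 4), 5) = Mul(3, 5) = 15)
Mul(Mul(13, h), -37) = Mul(Mul(13, 15), -37) = Mul(195, -37) = -7215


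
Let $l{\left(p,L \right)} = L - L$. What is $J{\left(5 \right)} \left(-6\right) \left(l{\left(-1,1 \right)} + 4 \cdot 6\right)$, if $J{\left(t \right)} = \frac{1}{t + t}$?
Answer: $- \frac{72}{5} \approx -14.4$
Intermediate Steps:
$l{\left(p,L \right)} = 0$
$J{\left(t \right)} = \frac{1}{2 t}$
$J{\left(5 \right)} \left(-6\right) \left(l{\left(-1,1 \right)} + 4 \cdot 6\right) = \frac{1}{2 \cdot 5} \left(-6\right) \left(0 + 4 \cdot 6\right) = \frac{1}{2} \cdot \frac{1}{5} \left(-6\right) \left(0 + 24\right) = \frac{1}{10} \left(-6\right) 24 = \left(- \frac{3}{5}\right) 24 = - \frac{72}{5}$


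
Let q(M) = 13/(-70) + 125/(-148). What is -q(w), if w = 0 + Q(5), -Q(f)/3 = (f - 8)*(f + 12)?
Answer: 5337/5180 ≈ 1.0303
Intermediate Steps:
Q(f) = -3*(-8 + f)*(12 + f) (Q(f) = -3*(f - 8)*(f + 12) = -3*(-8 + f)*(12 + f))
w = 153 (w = 0 + (288 - 12*5 - 3*5**2) = 0 + (288 - 60 - 3*25) = 0 + (288 - 60 - 75) = 0 + 153 = 153)
q(M) = -5337/5180 (q(M) = 13*(-1/70) + 125*(-1/148) = -13/70 - 125/148 = -5337/5180)
-q(w) = -1*(-5337/5180) = 5337/5180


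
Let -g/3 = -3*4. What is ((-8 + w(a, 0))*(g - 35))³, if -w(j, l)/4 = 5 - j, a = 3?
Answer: -4096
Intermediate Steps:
w(j, l) = -20 + 4*j (w(j, l) = -4*(5 - j) = -20 + 4*j)
g = 36 (g = -(-9)*4 = -3*(-12) = 36)
((-8 + w(a, 0))*(g - 35))³ = ((-8 + (-20 + 4*3))*(36 - 35))³ = ((-8 + (-20 + 12))*1)³ = ((-8 - 8)*1)³ = (-16*1)³ = (-16)³ = -4096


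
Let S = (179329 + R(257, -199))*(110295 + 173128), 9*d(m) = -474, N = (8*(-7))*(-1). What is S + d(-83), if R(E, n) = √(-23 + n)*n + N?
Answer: 152525504407/3 - 56401177*I*√222 ≈ 5.0842e+10 - 8.4036e+8*I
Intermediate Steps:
N = 56 (N = -56*(-1) = 56)
d(m) = -158/3 (d(m) = (⅑)*(-474) = -158/3)
R(E, n) = 56 + n*√(-23 + n) (R(E, n) = √(-23 + n)*n + 56 = n*√(-23 + n) + 56 = 56 + n*√(-23 + n))
S = 50841834855 - 56401177*I*√222 (S = (179329 + (56 - 199*√(-23 - 199)))*(110295 + 173128) = (179329 + (56 - 199*I*√222))*283423 = (179385 - 199*I*√222)*283423 = 50841834855 - 56401177*I*√222 ≈ 5.0842e+10 - 8.4036e+8*I)
S + d(-83) = (50841834855 - 56401177*I*√222) - 158/3 = 152525504407/3 - 56401177*I*√222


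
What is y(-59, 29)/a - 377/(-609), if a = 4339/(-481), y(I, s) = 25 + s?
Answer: -489047/91119 ≈ -5.3671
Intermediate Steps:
a = -4339/481 (a = 4339*(-1/481) = -4339/481 ≈ -9.0208)
y(-59, 29)/a - 377/(-609) = (25 + 29)/(-4339/481) - 377/(-609) = 54*(-481/4339) - 377*(-1/609) = -25974/4339 + 13/21 = -489047/91119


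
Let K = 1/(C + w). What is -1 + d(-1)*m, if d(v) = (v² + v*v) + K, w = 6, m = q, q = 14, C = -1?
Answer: 149/5 ≈ 29.800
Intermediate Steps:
m = 14
K = ⅕ (K = 1/(-1 + 6) = 1/5 = ⅕ ≈ 0.20000)
d(v) = ⅕ + 2*v² (d(v) = (v² + v*v) + ⅕ = (v² + v²) + ⅕ = 2*v² + ⅕ = ⅕ + 2*v²)
-1 + d(-1)*m = -1 + (⅕ + 2*(-1)²)*14 = -1 + (⅕ + 2*1)*14 = -1 + (⅕ + 2)*14 = -1 + (11/5)*14 = -1 + 154/5 = 149/5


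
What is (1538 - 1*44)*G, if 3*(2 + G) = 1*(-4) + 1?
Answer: -4482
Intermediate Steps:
G = -3 (G = -2 + (1*(-4) + 1)/3 = -2 + (-4 + 1)/3 = -2 + (1/3)*(-3) = -2 - 1 = -3)
(1538 - 1*44)*G = (1538 - 1*44)*(-3) = (1538 - 44)*(-3) = 1494*(-3) = -4482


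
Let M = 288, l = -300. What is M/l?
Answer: -24/25 ≈ -0.96000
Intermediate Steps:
M/l = 288/(-300) = 288*(-1/300) = -24/25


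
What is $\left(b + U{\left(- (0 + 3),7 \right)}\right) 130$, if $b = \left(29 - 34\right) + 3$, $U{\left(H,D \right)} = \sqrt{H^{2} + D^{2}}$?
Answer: $-260 + 130 \sqrt{58} \approx 730.05$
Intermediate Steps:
$U{\left(H,D \right)} = \sqrt{D^{2} + H^{2}}$
$b = -2$ ($b = -5 + 3 = -2$)
$\left(b + U{\left(- (0 + 3),7 \right)}\right) 130 = \left(-2 + \sqrt{7^{2} + \left(- (0 + 3)\right)^{2}}\right) 130 = \left(-2 + \sqrt{49 + \left(\left(-1\right) 3\right)^{2}}\right) 130 = \left(-2 + \sqrt{49 + \left(-3\right)^{2}}\right) 130 = \left(-2 + \sqrt{49 + 9}\right) 130 = \left(-2 + \sqrt{58}\right) 130 = -260 + 130 \sqrt{58}$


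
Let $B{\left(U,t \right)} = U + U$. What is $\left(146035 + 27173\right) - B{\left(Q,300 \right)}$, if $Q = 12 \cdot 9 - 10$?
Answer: $173012$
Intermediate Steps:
$Q = 98$ ($Q = 108 - 10 = 98$)
$B{\left(U,t \right)} = 2 U$
$\left(146035 + 27173\right) - B{\left(Q,300 \right)} = \left(146035 + 27173\right) - 2 \cdot 98 = 173208 - 196 = 173012$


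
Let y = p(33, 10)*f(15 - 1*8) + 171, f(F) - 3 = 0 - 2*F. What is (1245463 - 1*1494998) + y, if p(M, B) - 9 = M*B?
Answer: -253093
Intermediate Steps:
p(M, B) = 9 + B*M (p(M, B) = 9 + M*B = 9 + B*M)
f(F) = 3 - 2*F (f(F) = 3 + (0 - 2*F) = 3 - 2*F)
y = -3558 (y = (9 + 10*33)*(3 - 2*(15 - 1*8)) + 171 = (9 + 330)*(3 - 2*(15 - 8)) + 171 = 339*(3 - 2*7) + 171 = 339*(3 - 14) + 171 = 339*(-11) + 171 = -3729 + 171 = -3558)
(1245463 - 1*1494998) + y = (1245463 - 1*1494998) - 3558 = (1245463 - 1494998) - 3558 = -249535 - 3558 = -253093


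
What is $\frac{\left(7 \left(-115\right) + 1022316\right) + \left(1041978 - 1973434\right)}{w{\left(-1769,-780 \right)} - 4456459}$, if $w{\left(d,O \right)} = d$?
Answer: $- \frac{90055}{4458228} \approx -0.0202$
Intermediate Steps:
$\frac{\left(7 \left(-115\right) + 1022316\right) + \left(1041978 - 1973434\right)}{w{\left(-1769,-780 \right)} - 4456459} = \frac{\left(7 \left(-115\right) + 1022316\right) + \left(1041978 - 1973434\right)}{-1769 - 4456459} = \frac{\left(-805 + 1022316\right) + \left(1041978 - 1973434\right)}{-4458228} = \left(1021511 - 931456\right) \left(- \frac{1}{4458228}\right) = 90055 \left(- \frac{1}{4458228}\right) = - \frac{90055}{4458228}$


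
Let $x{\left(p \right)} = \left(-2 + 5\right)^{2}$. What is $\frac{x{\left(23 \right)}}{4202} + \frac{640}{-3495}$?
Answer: $- \frac{531565}{2937198} \approx -0.18098$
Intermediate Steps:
$x{\left(p \right)} = 9$ ($x{\left(p \right)} = 3^{2} = 9$)
$\frac{x{\left(23 \right)}}{4202} + \frac{640}{-3495} = \frac{9}{4202} + \frac{640}{-3495} = 9 \cdot \frac{1}{4202} + 640 \left(- \frac{1}{3495}\right) = \frac{9}{4202} - \frac{128}{699} = - \frac{531565}{2937198}$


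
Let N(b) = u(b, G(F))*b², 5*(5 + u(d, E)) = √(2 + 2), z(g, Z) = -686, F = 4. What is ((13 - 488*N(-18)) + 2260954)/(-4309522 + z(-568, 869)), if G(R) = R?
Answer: -14941411/21551040 ≈ -0.69330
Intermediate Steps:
u(d, E) = -23/5 (u(d, E) = -5 + √(2 + 2)/5 = -5 + √4/5 = -5 + (⅕)*2 = -5 + ⅖ = -23/5)
N(b) = -23*b²/5
((13 - 488*N(-18)) + 2260954)/(-4309522 + z(-568, 869)) = ((13 - (-11224)*(-18)²/5) + 2260954)/(-4309522 - 686) = ((13 - (-11224)*324/5) + 2260954)/(-4310208) = ((13 - 488*(-7452/5)) + 2260954)*(-1/4310208) = ((13 + 3636576/5) + 2260954)*(-1/4310208) = (3636641/5 + 2260954)*(-1/4310208) = (14941411/5)*(-1/4310208) = -14941411/21551040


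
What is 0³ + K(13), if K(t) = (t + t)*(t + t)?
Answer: 676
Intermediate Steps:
K(t) = 4*t² (K(t) = (2*t)*(2*t) = 4*t²)
0³ + K(13) = 0³ + 4*13² = 0 + 4*169 = 0 + 676 = 676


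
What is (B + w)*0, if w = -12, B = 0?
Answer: 0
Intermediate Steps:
(B + w)*0 = (0 - 12)*0 = -12*0 = 0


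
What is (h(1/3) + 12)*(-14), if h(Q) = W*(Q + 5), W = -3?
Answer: 56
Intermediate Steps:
h(Q) = -15 - 3*Q (h(Q) = -3*(Q + 5) = -3*(5 + Q) = -15 - 3*Q)
(h(1/3) + 12)*(-14) = ((-15 - 3/3) + 12)*(-14) = ((-15 - 3*⅓) + 12)*(-14) = ((-15 - 1) + 12)*(-14) = (-16 + 12)*(-14) = -4*(-14) = 56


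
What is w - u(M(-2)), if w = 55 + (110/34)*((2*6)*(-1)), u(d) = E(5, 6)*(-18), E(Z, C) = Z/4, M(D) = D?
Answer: 1315/34 ≈ 38.676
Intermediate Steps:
E(Z, C) = Z/4 (E(Z, C) = Z*(1/4) = Z/4)
u(d) = -45/2 (u(d) = ((1/4)*5)*(-18) = (5/4)*(-18) = -45/2)
w = 275/17 (w = 55 + (110*(1/34))*(12*(-1)) = 55 + (55/17)*(-12) = 55 - 660/17 = 275/17 ≈ 16.176)
w - u(M(-2)) = 275/17 - 1*(-45/2) = 275/17 + 45/2 = 1315/34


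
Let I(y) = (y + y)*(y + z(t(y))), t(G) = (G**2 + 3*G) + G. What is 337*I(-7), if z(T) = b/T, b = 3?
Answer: 32352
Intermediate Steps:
t(G) = G**2 + 4*G
z(T) = 3/T
I(y) = 2*y*(y + 3/(y*(4 + y))) (I(y) = (y + y)*(y + 3/((y*(4 + y)))) = (2*y)*(y + 3*(1/(y*(4 + y)))) = (2*y)*(y + 3/(y*(4 + y))) = 2*y*(y + 3/(y*(4 + y))))
337*I(-7) = 337*(2*(3 + (-7)**2*(4 - 7))/(4 - 7)) = 337*(2*(3 + 49*(-3))/(-3)) = 337*(2*(-1/3)*(3 - 147)) = 337*(2*(-1/3)*(-144)) = 337*96 = 32352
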